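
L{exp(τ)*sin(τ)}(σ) 1/((σ - 1)^2 + 1)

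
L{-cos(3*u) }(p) -p/(p^2 + 9) 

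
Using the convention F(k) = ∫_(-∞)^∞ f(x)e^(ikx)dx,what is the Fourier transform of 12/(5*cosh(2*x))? 6*pi/(5*cosh(pi*k/4))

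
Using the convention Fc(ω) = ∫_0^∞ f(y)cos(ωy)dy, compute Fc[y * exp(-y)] (1 - ω^2)/(ω^2 + 1)^2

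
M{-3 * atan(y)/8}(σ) 3 * pi * sec(pi * σ/2)/(16 * σ)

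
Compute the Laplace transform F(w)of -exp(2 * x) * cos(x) (2 - w)/((w - 2)^2 + 1)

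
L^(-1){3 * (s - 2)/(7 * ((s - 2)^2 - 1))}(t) 3 * exp(2 * t) * cosh(t)/7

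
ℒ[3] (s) 3/s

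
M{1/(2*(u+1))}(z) pi*csc(pi*z)/2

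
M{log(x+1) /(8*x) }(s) -pi*csc(pi*s) /(8*s - 8) 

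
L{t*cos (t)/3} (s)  (s^2 - 1)/ (3*(s^2 + 1)^2)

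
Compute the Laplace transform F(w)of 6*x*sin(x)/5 12*w/(5*(w^2 + 1)^2)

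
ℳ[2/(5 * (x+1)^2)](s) -2 * pi * (s - 1)/(5 * sin(pi * s))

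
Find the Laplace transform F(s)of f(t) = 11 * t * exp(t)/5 11/(5 * (s - 1)^2)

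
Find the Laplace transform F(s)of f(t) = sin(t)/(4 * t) atan(1/s)/4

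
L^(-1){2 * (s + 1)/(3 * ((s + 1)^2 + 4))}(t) 2 * exp(-t) * cos(2 * t)/3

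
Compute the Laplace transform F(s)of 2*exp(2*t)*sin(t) 2/((s - 2)^2 + 1)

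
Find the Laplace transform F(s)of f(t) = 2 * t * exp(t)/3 2/(3 * (s - 1)^2)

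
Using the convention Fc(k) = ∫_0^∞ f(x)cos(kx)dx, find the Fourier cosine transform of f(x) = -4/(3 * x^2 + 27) -2 * pi * exp(-3 * k)/9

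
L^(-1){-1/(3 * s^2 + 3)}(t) -sin(t)/3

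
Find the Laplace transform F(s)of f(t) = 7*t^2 14/s^3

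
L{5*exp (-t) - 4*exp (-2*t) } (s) 5/ (s + 1) - 4/ (s + 2) 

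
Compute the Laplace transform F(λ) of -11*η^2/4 -11/(2*λ^3) 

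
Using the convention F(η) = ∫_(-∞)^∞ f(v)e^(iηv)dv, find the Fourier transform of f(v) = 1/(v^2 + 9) pi*exp(-3*Abs(η))/3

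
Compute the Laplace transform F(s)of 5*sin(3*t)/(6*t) 5*atan(3/s)/6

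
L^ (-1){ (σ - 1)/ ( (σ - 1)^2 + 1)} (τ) exp (τ)*cos (τ)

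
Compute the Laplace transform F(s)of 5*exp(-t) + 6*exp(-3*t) 6/(s + 3) + 5/(s + 1)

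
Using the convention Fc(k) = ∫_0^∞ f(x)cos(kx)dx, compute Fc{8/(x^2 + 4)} 2 * pi * exp(-2 * k)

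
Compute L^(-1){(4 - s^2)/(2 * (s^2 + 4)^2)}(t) -t * cos(2 * t)/2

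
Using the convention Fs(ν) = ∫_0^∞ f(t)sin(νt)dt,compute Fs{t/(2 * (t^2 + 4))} pi * exp(-2 * ν)/4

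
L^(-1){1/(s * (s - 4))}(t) exp(2 * t) * sinh(2 * t)/2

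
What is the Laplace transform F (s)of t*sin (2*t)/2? 2*s/ (s^2 + 4)^2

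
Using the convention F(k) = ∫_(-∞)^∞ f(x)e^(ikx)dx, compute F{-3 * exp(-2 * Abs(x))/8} -3/(2 * k^2 + 8)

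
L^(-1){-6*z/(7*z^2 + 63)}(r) -6*cos(3*r)/7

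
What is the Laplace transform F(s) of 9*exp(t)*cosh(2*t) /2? 9*(s - 1) /(2*((s - 1) ^2 - 4) ) 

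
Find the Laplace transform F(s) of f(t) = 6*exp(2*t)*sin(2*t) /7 12/(7*((s - 2) ^2 + 4) ) 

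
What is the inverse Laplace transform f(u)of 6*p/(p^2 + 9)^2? u*sin(3*u)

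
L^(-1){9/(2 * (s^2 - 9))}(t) 3 * sinh(3 * t)/2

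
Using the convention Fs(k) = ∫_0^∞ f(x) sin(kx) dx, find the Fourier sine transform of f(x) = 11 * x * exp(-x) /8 11 * k/(4 * (k^2 + 1) ^2) 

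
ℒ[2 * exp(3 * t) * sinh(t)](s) 2/((s - 3)^2-1)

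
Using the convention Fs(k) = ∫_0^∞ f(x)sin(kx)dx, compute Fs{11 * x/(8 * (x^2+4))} 11 * pi * exp(-2 * k)/16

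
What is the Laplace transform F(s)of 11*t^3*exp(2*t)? 66/(s - 2)^4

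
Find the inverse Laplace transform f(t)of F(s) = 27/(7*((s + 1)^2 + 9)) 9*exp(-t)*sin(3*t)/7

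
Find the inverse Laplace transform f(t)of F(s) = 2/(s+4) 2*exp(-4*t)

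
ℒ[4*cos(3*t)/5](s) 4*s/(5*(s^2 + 9))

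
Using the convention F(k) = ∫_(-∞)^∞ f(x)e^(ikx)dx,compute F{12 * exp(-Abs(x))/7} 24/(7 * (k^2+1))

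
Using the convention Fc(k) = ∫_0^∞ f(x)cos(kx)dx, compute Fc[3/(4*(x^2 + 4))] 3*pi*exp(-2*k)/16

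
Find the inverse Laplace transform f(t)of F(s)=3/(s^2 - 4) 3*sinh(2*t)/2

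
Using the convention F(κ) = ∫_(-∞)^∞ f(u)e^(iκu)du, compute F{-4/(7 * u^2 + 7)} -4 * pi * exp(-Abs(κ))/7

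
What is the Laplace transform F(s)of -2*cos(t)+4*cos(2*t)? 4*s/(s^2+4) - 2*s/(s^2+1)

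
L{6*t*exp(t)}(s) 6/(s - 1)^2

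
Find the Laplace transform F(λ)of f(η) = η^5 120/λ^6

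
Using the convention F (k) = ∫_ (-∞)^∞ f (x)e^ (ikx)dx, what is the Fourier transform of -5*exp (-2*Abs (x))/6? -10/ (3*k^2+12)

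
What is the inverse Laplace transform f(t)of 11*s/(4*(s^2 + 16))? 11*cos(4*t)/4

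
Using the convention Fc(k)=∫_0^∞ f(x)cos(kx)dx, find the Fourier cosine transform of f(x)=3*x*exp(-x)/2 3*(1 - k^2)/(2*(k^2+1)^2)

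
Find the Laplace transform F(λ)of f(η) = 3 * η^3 18/λ^4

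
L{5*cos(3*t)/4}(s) 5*s/(4*(s^2 + 9))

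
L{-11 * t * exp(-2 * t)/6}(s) -11/(6 * (s+2)^2)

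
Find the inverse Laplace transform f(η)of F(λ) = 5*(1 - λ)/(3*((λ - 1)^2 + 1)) -5*exp(η)*cos(η)/3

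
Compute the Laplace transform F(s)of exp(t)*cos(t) (s - 1)/((s - 1)^2 + 1)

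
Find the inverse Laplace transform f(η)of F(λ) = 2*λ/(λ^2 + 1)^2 η*sin(η)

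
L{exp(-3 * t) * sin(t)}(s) 1/((s + 3)^2 + 1)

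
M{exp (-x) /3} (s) gamma (s) /3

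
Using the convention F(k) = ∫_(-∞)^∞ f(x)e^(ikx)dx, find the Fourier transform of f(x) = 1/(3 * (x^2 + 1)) pi * exp(-Abs(k))/3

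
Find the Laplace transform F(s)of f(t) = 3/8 3/(8*s)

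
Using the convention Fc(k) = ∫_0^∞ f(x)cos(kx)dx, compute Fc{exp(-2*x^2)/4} sqrt(2)*sqrt(pi)*exp(-k^2/8)/16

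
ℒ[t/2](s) 1/(2 * s^2)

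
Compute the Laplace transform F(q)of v q^(-2)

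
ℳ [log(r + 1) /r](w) -pi*csc(pi*w) /(w - 1) 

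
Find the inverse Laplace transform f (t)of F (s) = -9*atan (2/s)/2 -9*sin (2*t)/ (2*t)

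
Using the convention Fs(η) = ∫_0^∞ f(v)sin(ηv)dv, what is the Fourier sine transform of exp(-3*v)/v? atan(η/3)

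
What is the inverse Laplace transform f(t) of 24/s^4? 4*t^3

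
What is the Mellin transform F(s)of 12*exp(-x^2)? 6*gamma(s/2)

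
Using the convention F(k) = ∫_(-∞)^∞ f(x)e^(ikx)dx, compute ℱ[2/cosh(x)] 2*pi/cosh(pi*k/2)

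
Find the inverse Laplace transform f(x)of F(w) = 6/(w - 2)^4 x^3*exp(2*x)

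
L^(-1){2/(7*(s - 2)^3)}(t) t^2*exp(2*t)/7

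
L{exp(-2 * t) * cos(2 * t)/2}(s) (s + 2)/(2 * ((s + 2)^2 + 4))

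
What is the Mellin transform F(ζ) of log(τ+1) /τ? -pi*csc(pi*ζ) /(ζ - 1) 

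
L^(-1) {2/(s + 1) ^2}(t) 2 * t * exp(-t) 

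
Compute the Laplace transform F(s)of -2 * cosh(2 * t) -2 * s/(s^2 - 4)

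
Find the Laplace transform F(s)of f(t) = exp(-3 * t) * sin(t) 1/((s + 3)^2 + 1)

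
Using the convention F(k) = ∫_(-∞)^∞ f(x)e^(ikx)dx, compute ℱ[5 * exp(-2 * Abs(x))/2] 10/(k^2 + 4)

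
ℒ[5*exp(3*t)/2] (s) 5/(2*(s - 3))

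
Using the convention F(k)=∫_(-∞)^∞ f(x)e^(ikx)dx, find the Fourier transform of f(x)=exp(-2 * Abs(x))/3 4/(3 * (k^2 + 4))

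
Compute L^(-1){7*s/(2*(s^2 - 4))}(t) 7*cosh(2*t)/2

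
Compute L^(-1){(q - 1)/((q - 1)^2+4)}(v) exp(v)*cos(2*v)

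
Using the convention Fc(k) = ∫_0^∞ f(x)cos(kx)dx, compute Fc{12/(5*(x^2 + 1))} 6*pi*exp(-k)/5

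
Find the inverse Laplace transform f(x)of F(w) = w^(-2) x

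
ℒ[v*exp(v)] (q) (q - 1)^(-2)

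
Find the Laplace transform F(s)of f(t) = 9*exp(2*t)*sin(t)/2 9/(2*((s - 2)^2 + 1))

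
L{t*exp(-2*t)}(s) (s + 2)^(-2)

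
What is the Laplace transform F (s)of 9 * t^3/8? 27/ (4 * s^4)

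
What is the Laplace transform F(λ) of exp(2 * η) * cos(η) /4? (λ - 2) /(4 * ((λ - 2) ^2+1) ) 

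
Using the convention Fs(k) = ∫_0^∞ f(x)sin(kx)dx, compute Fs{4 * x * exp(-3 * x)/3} 8 * k/(k^2 + 9)^2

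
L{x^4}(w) 24/w^5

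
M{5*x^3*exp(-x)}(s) 5*gamma(s + 3)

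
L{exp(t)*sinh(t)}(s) 1/(s*(s - 2))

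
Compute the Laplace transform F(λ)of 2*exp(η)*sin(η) 2/((λ - 1)^2 + 1)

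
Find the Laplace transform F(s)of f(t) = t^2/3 2/(3*s^3)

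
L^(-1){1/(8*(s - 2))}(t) exp(2*t)/8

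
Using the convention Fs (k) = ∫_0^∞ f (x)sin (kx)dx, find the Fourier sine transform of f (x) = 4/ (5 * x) 2 * pi/5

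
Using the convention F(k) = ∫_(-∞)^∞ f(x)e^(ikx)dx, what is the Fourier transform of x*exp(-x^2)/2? I*sqrt(pi)*k*exp(-k^2/4)/4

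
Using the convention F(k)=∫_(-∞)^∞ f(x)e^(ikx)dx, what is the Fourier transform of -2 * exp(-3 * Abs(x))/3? -4/(k^2+9)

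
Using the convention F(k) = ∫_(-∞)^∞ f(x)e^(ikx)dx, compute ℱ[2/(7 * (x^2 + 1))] 2 * pi * exp(-Abs(k))/7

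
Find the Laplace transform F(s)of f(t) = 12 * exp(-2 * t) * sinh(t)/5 12/(5 * ((s + 2)^2-1))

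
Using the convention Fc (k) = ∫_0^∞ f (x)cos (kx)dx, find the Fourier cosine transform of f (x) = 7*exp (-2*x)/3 14/ (3*(k^2+4))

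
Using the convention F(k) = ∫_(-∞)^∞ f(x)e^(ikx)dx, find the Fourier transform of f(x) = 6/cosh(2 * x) 3 * pi/cosh(pi * k/4)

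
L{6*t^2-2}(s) 12/s^3-2/s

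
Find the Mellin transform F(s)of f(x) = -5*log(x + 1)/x 5*pi*csc(pi*s)/(s - 1)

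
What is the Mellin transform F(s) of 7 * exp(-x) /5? 7 * gamma(s) /5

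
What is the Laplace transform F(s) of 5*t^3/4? 15/(2*s^4) 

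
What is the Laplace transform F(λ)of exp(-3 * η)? 1/(λ+3)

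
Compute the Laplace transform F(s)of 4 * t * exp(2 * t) 4/(s - 2)^2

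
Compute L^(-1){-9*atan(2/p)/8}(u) -9*sin(2*u)/(8*u)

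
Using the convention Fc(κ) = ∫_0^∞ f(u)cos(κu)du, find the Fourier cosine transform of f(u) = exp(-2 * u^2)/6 sqrt(2) * sqrt(pi) * exp(-κ^2/8)/24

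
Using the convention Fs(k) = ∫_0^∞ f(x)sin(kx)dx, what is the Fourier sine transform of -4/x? -2*pi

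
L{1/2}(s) 1/(2 * s)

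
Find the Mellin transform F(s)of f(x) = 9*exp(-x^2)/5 9*gamma(s/2)/10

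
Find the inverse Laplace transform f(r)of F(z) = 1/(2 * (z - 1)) exp(r)/2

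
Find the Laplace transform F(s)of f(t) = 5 5/s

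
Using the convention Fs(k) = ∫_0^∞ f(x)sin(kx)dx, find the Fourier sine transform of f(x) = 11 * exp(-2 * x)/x 11 * atan(k/2)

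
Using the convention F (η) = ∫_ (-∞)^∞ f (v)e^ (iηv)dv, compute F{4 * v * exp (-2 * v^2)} sqrt (2) * I * sqrt (pi) * η * exp (-η^2/8)/2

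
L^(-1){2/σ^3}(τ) τ^2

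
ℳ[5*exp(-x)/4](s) 5*gamma(s)/4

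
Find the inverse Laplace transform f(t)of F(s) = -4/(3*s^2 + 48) -sin(4*t)/3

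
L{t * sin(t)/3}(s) 2 * s/(3 * (s^2 + 1)^2)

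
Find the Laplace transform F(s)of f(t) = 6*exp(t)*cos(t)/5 6*(s - 1)/(5*((s - 1)^2 + 1))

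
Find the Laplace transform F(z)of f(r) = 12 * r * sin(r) 24 * z/(z^2 + 1)^2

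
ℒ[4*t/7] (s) 4/(7*s^2) 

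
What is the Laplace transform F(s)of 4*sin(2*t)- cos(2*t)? 8/(s^2 + 4)- s/(s^2 + 4)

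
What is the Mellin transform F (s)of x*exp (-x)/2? gamma (s+1)/2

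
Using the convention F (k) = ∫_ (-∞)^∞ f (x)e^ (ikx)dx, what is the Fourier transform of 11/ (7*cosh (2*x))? 11*pi/ (14*cosh (pi*k/4))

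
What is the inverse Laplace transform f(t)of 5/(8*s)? 5/8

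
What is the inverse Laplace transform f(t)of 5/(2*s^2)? 5*t/2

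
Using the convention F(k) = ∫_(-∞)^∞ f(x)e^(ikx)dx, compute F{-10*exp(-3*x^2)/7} -10*sqrt(3)*sqrt(pi)*exp(-k^2/12)/21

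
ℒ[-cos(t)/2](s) -s/(2*s^2 + 2)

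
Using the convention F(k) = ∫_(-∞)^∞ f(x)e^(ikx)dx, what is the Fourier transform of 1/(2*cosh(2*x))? pi/(4*cosh(pi*k/4))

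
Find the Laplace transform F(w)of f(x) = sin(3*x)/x atan(3/w)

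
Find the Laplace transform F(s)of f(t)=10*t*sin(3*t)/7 60*s/(7*(s^2 + 9)^2)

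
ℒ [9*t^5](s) 1080/s^6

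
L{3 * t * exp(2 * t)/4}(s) 3/(4 * (s - 2)^2)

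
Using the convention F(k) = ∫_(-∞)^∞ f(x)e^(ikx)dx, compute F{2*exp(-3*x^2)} 2*sqrt(3)*sqrt(pi)*exp(-k^2/12)/3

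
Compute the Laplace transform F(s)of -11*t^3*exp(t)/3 -22/(s - 1)^4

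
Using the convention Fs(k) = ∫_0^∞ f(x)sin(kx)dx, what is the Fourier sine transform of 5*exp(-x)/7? 5*k/(7*(k^2 + 1))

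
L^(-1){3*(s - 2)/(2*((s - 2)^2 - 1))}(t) 3*exp(2*t)*cosh(t)/2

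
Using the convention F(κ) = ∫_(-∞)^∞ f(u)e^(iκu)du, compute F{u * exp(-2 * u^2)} sqrt(2) * I * sqrt(pi) * κ * exp(-κ^2/8)/8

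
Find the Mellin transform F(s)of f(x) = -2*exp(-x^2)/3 -gamma(s/2)/3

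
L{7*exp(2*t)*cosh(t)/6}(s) 7*(s - 2)/(6*((s - 2)^2 - 1))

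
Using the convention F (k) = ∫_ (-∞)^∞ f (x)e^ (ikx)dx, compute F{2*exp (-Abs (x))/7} 4/ (7*(k^2 + 1))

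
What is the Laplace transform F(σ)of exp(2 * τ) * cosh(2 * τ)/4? (σ - 2)/(4 * σ * (σ - 4))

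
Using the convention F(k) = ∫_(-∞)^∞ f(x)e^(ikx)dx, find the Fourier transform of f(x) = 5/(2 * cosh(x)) 5 * pi/(2 * cosh(pi * k/2))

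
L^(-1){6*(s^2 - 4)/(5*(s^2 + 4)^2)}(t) 6*t*cos(2*t)/5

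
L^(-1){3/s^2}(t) 3 * t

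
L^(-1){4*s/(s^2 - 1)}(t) 4*cosh(t)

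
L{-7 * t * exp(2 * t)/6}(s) -7/(6 * (s - 2)^2)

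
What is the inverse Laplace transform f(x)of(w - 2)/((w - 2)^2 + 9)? exp(2 * x) * cos(3 * x)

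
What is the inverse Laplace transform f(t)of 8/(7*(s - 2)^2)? 8*t*exp(2*t)/7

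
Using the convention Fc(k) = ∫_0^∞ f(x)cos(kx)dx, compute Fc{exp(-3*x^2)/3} sqrt(3)*sqrt(pi)*exp(-k^2/12)/18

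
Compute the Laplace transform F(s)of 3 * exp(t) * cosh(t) 3 * (s - 1)/(s * (s - 2))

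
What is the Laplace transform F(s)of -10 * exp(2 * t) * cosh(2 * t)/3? 10 * (2 - s)/(3 * s * (s - 4))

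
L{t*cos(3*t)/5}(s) (s^2 - 9)/(5*(s^2 + 9)^2)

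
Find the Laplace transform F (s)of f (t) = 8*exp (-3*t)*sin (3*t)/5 24/ (5*( (s + 3)^2 + 9))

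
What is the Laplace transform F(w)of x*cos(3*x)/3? (w^2 - 9)/(3*(w^2 + 9)^2)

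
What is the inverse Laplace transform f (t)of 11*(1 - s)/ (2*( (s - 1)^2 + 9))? -11*exp (t)*cos (3*t)/2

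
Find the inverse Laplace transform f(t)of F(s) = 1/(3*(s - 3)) exp(3*t)/3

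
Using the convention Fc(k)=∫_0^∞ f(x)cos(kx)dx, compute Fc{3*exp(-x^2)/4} 3*sqrt(pi)*exp(-k^2/4)/8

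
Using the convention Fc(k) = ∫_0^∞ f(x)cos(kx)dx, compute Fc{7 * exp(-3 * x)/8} 21/(8 * (k^2 + 9))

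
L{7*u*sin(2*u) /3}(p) 28*p/(3*(p^2 + 4) ^2) 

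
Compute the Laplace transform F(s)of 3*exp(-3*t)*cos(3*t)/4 3*(s+3)/(4*((s+3)^2+9))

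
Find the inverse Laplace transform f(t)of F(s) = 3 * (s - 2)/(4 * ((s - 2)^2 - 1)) 3 * exp(2 * t) * cosh(t)/4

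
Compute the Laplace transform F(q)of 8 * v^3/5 48/(5 * q^4)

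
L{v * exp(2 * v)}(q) (q - 2)^(-2)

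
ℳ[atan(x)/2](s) -pi*sec(pi*s/2)/(4*s)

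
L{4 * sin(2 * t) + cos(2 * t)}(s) s/(s^2 + 4) + 8/(s^2 + 4)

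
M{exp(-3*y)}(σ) gamma(σ)/3^σ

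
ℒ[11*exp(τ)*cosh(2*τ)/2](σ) 11*(σ - 1)/(2*((σ - 1)^2 - 4))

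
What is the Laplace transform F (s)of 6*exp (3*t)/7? 6/ (7*(s - 3))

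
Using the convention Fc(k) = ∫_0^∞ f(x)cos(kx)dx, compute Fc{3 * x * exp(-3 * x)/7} 3 * (9 - k^2)/(7 * (k^2+9)^2)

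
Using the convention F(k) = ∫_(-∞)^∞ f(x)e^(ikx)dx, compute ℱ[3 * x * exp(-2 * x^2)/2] 3 * sqrt(2) * I * sqrt(pi) * k * exp(-k^2/8)/16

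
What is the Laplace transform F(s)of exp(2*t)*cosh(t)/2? (s - 2)/(2*((s - 2)^2-1))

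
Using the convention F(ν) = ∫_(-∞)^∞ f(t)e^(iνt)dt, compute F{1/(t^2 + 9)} pi*exp(-3*Abs(ν))/3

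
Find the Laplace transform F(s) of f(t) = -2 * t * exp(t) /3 -2/(3 * (s - 1) ^2) 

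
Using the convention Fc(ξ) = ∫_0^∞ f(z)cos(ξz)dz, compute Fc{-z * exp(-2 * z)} (ξ^2 - 4)/(ξ^2 + 4)^2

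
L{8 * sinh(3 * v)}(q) 24/(q^2 - 9)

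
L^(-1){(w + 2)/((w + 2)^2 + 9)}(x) exp(-2*x)*cos(3*x)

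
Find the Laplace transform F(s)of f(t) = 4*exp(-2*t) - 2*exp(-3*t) 4/(s + 2) - 2/(s + 3)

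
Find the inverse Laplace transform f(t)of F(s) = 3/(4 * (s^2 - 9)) sinh(3 * t)/4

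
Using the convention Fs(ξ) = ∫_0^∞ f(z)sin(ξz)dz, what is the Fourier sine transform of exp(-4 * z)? ξ/(ξ^2 + 16)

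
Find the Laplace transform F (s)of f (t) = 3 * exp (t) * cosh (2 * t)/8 3 * (s - 1)/ (8 * ( (s - 1)^2 - 4))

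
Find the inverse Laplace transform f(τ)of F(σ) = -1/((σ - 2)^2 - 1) -exp(2*τ)*sinh(τ)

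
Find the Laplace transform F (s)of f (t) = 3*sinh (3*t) 9/ (s^2 - 9)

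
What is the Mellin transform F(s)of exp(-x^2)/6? gamma(s/2)/12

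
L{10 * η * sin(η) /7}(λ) 20 * λ/(7 * (λ^2+1) ^2) 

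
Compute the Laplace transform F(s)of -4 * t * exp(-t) -4/(s + 1)^2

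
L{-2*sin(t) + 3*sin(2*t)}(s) 6/(s^2 + 4) - 2/(s^2 + 1)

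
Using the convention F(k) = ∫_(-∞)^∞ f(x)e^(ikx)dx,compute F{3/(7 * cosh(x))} 3 * pi/(7 * cosh(pi * k/2))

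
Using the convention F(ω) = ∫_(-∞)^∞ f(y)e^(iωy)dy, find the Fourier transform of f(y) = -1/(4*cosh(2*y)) -pi/(8*cosh(pi*ω/4))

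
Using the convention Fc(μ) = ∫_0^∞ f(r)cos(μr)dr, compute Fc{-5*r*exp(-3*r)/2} 5*(μ^2-9)/(2*(μ^2 + 9)^2)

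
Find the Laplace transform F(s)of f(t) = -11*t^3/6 -11/s^4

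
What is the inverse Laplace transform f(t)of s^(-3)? t^2/2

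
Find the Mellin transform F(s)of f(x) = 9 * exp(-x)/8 9 * gamma(s)/8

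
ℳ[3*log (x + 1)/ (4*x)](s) -3*pi*csc (pi*s)/ (4*s - 4)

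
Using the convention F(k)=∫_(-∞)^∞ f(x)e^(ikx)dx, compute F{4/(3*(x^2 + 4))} 2*pi*exp(-2*Abs(k))/3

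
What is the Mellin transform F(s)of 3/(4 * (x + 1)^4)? gamma(s) * gamma(4 - s)/8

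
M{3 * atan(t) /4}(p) -3 * pi * sec(pi * p/2) /(8 * p) 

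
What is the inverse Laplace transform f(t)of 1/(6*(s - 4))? exp(4*t)/6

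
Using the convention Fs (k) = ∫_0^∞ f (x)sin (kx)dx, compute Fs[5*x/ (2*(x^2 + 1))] 5*pi*exp (-k)/4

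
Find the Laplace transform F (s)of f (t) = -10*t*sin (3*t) -60*s/ (s^2 + 9)^2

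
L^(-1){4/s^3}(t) 2*t^2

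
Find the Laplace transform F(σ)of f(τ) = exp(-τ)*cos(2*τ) (σ+1)/((σ+1)^2+4)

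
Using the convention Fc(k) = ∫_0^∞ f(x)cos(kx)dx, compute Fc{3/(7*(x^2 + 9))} pi*exp(-3*k)/14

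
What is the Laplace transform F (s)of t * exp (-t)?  (s+1)^ (-2)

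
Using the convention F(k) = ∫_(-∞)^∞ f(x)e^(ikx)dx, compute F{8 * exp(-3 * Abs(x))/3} 16/(k^2 + 9)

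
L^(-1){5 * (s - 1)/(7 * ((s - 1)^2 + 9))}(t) 5 * exp(t) * cos(3 * t)/7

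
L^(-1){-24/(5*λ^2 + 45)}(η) -8*sin(3*η)/5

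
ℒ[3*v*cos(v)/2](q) 3*(q^2 - 1)/(2*(q^2+1)^2)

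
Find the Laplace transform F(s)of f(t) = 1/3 1/(3*s)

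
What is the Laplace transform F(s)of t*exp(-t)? (s + 1)^(-2)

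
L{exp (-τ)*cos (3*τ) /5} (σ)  (σ + 1) / (5*( (σ + 1) ^2 + 9) ) 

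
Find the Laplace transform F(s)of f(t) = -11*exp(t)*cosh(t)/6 11*(1 - s)/(6*s*(s - 2))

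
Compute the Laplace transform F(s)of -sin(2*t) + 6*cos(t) 6*s/(s^2 + 1) - 2/(s^2 + 4)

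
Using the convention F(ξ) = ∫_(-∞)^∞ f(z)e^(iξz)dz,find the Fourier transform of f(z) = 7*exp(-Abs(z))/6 7/(3*(ξ^2 + 1))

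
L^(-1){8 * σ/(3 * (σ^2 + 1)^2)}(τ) 4 * τ * sin(τ)/3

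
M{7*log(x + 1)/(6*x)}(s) -7*pi*csc(pi*s)/(6*s - 6)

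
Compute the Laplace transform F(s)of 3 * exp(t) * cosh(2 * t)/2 3 * (s - 1)/(2 * ((s - 1)^2 - 4))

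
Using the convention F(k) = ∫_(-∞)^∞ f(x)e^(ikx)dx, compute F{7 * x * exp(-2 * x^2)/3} 7 * sqrt(2) * I * sqrt(pi) * k * exp(-k^2/8)/24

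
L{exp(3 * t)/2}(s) 1/(2 * (s - 3))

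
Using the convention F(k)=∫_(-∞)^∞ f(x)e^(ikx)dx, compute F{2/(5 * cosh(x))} 2 * pi/(5 * cosh(pi * k/2))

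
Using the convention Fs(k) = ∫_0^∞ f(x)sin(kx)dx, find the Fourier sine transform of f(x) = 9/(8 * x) 9 * pi/16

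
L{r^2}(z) 2/z^3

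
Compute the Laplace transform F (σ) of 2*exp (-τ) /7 2/ (7*(σ + 1) ) 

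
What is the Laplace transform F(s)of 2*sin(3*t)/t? 2*atan(3/s)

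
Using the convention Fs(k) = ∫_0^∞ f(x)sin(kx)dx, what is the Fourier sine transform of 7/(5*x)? 7*pi/10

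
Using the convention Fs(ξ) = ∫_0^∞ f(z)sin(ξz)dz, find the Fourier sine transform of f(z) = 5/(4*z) 5*pi/8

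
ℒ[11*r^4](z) 264/z^5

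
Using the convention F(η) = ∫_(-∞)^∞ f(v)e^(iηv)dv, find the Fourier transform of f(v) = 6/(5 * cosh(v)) 6 * pi/(5 * cosh(pi * η/2))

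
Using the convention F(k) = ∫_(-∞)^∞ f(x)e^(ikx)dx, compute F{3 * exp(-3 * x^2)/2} sqrt(3) * sqrt(pi) * exp(-k^2/12)/2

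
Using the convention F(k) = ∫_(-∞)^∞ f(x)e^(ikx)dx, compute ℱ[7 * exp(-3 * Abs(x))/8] 21/(4 * (k^2 + 9))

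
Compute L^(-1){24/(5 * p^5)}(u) u^4/5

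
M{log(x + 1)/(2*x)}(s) -pi*csc(pi*s)/(2*s - 2)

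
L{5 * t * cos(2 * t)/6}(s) 5 * (s^2-4)/(6 * (s^2 + 4)^2)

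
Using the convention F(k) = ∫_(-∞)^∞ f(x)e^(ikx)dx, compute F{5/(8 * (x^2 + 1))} 5 * pi * exp(-Abs(k))/8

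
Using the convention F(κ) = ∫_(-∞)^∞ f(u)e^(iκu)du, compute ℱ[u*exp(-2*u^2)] sqrt(2)*I*sqrt(pi)*κ*exp(-κ^2/8)/8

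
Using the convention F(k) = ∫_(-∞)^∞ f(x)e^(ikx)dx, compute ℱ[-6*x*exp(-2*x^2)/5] -3*sqrt(2)*I*sqrt(pi)*k*exp(-k^2/8)/20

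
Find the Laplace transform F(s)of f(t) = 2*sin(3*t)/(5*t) 2*atan(3/s)/5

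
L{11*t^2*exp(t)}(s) 22/(s - 1)^3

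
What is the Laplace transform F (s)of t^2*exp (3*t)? 2/ (s - 3)^3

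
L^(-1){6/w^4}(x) x^3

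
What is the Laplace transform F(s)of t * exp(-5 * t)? (s+5)^(-2)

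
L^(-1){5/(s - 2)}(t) 5*exp(2*t)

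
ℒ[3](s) 3/s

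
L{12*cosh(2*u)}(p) 12*p/(p^2 - 4)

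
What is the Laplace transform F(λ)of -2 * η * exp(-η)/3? -2/(3 * (λ + 1)^2)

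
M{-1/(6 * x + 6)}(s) -pi * csc(pi * s)/6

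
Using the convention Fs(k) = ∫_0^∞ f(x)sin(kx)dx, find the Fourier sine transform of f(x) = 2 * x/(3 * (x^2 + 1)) pi * exp(-k)/3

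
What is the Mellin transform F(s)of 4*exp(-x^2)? 2*gamma(s/2)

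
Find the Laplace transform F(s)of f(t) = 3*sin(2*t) 6/(s^2+4)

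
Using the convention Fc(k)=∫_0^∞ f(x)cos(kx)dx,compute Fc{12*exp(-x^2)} 6*sqrt(pi)*exp(-k^2/4)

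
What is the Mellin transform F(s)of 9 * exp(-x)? 9 * gamma(s)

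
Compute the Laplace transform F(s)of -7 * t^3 -42/s^4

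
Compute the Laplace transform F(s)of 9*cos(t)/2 9*s/(2*(s^2+1))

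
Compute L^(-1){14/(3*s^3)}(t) 7*t^2/3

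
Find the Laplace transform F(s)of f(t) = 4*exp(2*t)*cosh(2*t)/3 4*(s - 2)/(3*s*(s - 4))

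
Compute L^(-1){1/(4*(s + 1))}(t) exp(-t)/4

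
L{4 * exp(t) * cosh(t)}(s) 4 * (s - 1)/(s * (s - 2))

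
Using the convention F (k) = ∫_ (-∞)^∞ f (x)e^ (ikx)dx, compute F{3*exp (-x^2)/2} 3*sqrt (pi)*exp (-k^2/4)/2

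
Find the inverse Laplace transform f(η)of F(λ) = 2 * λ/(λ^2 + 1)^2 η * sin(η)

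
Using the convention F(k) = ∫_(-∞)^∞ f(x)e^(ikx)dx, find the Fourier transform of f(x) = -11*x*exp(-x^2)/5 -11*I*sqrt(pi)*k*exp(-k^2/4)/10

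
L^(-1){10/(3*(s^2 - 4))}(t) 5*sinh(2*t)/3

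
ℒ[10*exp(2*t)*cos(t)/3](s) 10*(s - 2)/(3*((s - 2)^2 + 1))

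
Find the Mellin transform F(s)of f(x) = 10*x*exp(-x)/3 10*gamma(s + 1)/3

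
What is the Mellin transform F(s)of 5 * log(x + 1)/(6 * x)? -5 * pi * csc(pi * s)/(6 * s - 6)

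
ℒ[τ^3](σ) 6/σ^4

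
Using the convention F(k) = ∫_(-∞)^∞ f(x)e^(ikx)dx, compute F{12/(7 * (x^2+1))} 12 * pi * exp(-Abs(k))/7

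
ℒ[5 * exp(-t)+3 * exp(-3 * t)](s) 3/(s+3)+5/(s+1)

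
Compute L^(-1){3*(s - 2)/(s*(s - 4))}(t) 3*exp(2*t)*cosh(2*t)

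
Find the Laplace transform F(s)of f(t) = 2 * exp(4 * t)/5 2/(5 * (s - 4))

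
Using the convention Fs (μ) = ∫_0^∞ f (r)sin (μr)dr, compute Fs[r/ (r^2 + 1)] pi*exp (-μ)/2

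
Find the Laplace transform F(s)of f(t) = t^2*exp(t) 2/(s - 1)^3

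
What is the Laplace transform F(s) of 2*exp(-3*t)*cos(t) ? 2*(s+3) /((s+3) ^2+1) 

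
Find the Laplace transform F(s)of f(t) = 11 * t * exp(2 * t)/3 11/(3 * (s - 2)^2)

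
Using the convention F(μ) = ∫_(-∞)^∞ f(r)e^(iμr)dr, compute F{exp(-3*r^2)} sqrt(3)*sqrt(pi)*exp(-μ^2/12)/3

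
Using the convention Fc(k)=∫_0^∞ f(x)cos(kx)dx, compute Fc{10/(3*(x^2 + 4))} 5*pi*exp(-2*k)/6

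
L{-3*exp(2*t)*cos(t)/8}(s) 3*(2 - s)/(8*((s - 2)^2+1))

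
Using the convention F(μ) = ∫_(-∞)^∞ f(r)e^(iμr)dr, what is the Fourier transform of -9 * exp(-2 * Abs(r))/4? -9/(μ^2 + 4)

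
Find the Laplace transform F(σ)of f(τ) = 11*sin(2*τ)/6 11/(3*(σ^2 + 4))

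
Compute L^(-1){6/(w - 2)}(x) 6*exp(2*x)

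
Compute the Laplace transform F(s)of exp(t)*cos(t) (s - 1)/((s - 1)^2+1)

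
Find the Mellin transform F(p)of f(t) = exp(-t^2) gamma(p/2)/2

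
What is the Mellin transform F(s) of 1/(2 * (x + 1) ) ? pi * csc(pi * s) /2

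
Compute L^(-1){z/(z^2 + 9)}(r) cos(3 * r)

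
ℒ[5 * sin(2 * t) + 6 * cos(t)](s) 6 * s/(s^2 + 1) + 10/(s^2 + 4)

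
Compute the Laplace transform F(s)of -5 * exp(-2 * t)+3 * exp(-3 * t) 3/(s+3) - 5/(s+2)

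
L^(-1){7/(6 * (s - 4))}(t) 7 * exp(4 * t)/6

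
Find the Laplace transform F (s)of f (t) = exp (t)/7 1/ (7*(s - 1))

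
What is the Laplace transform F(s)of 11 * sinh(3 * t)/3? 11/(s^2 - 9)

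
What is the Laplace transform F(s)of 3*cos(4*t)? 3*s/(s^2 + 16)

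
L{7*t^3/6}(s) 7/s^4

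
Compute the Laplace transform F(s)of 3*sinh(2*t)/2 3/(s^2 - 4)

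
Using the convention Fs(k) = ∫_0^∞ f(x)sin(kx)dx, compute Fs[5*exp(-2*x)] 5*k/(k^2 + 4)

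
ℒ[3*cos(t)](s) 3*s/(s^2 + 1)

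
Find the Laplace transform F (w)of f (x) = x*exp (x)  (w - 1)^ (-2)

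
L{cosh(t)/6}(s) s/(6 * (s^2 - 1))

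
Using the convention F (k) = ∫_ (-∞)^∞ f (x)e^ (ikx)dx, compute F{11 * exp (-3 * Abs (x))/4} 33/ (2 * (k^2 + 9))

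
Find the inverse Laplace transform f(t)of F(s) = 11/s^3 11*t^2/2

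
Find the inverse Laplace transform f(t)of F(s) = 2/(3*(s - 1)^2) 2*t*exp(t)/3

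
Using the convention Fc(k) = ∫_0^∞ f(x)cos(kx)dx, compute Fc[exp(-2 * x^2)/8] sqrt(2) * sqrt(pi) * exp(-k^2/8)/32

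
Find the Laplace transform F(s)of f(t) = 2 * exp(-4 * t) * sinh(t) 2/((s+4)^2 - 1)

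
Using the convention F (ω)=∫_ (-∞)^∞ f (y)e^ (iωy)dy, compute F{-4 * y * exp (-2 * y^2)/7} -sqrt (2) * I * sqrt (pi) * ω * exp (-ω^2/8)/14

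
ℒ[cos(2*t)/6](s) s/(6*(s^2+4))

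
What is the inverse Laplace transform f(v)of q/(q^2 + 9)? cos(3*v)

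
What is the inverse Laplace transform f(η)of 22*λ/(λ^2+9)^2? 11*η*sin(3*η)/3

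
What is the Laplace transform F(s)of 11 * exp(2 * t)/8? 11/(8 * (s - 2))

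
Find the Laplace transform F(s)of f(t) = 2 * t 2/s^2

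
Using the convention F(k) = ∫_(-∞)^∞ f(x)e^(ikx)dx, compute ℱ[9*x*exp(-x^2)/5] 9*I*sqrt(pi)*k*exp(-k^2/4)/10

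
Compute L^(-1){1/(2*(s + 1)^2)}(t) t*exp(-t)/2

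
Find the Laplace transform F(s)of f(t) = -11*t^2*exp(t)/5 -22/(5*(s - 1)^3)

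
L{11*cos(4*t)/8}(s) 11*s/(8*(s^2 + 16))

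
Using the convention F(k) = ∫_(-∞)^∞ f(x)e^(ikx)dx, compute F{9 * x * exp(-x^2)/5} 9 * I * sqrt(pi) * k * exp(-k^2/4)/10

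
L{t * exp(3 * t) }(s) (s - 3) ^(-2) 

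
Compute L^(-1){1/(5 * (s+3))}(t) exp(-3 * t)/5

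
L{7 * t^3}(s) 42/s^4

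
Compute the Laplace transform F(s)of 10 10/s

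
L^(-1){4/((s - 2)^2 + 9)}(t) 4*exp(2*t)*sin(3*t)/3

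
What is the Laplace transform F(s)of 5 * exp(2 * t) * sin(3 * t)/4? 15/(4 * ((s - 2)^2 + 9))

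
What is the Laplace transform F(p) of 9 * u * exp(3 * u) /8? 9/(8 * (p - 3) ^2) 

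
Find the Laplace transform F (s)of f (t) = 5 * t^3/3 10/s^4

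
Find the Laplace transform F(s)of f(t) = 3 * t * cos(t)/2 3 * (s^2 - 1)/(2 * (s^2 + 1)^2)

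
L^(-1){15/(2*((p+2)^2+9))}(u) 5*exp(-2*u)*sin(3*u)/2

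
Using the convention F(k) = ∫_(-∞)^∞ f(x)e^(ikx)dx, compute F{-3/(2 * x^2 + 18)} -pi * exp(-3 * Abs(k))/2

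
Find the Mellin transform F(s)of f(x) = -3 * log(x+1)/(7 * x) 3 * pi * csc(pi * s)/(7 * (s - 1))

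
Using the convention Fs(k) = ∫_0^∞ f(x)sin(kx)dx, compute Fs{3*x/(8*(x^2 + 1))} 3*pi*exp(-k)/16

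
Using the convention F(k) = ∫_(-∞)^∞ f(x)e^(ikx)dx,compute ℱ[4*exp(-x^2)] 4*sqrt(pi)*exp(-k^2/4)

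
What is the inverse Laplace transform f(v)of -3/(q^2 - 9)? -sinh(3 * v)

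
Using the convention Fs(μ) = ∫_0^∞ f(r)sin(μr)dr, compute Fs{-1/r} -pi/2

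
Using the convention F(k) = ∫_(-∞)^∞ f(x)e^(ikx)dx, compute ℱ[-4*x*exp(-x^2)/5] -2*I*sqrt(pi)*k*exp(-k^2/4)/5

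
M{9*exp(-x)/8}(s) 9*gamma(s)/8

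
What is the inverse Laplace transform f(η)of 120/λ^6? η^5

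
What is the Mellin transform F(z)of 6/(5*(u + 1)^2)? -6*pi*(z - 1)/(5*sin(pi*z))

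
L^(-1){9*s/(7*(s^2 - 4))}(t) 9*cosh(2*t)/7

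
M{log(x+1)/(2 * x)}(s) -pi * csc(pi * s)/(2 * s - 2)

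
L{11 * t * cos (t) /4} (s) 11 * (s^2 - 1) / (4 * (s^2 + 1) ^2) 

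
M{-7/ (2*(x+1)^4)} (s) 7*pi*(s - 3)*(s - 2)*(s - 1)/ (12*sin (pi*s))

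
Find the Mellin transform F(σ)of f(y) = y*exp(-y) gamma(σ + 1)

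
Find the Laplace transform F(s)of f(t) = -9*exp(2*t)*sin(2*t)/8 -9/(4*(s - 2)^2 + 16)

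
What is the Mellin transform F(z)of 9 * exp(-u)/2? 9 * gamma(z)/2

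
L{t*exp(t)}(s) (s - 1)^(-2)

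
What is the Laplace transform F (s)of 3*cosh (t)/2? 3*s/ (2*(s^2 - 1))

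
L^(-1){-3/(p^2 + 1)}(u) -3*sin(u)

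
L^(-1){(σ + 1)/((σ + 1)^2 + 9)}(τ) exp(-τ) * cos(3 * τ)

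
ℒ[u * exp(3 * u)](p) (p - 3)^(-2)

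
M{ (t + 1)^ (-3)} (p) pi * (p - 2) * (p - 1)/ (2 * sin (pi * p))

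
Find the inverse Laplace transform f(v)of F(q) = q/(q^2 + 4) cos(2*v)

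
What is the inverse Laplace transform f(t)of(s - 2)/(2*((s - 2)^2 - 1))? exp(2*t)*cosh(t)/2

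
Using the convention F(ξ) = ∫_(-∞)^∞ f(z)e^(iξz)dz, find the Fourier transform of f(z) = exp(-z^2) sqrt(pi)*exp(-ξ^2/4)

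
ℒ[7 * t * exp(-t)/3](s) 7/(3 * (s + 1)^2)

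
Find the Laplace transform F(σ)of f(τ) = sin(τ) 1/(σ^2 + 1)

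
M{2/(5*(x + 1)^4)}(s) gamma(s)*gamma(4 - s)/15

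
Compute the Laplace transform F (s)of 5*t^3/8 15/ (4*s^4)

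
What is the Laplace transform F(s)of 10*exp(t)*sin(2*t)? 20/((s - 1)^2+4)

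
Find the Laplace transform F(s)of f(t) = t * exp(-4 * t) (s + 4)^(-2)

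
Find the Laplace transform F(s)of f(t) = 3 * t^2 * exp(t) 6/(s - 1)^3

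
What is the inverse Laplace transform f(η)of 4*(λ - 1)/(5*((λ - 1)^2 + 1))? 4*exp(η)*cos(η)/5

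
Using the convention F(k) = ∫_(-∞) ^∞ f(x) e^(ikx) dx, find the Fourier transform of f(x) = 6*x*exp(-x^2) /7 3*I*sqrt(pi)*k*exp(-k^2/4) /7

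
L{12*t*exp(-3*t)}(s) 12/(s + 3)^2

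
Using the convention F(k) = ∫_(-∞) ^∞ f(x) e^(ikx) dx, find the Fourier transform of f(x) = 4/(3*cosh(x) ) 4*pi/(3*cosh(pi*k/2) ) 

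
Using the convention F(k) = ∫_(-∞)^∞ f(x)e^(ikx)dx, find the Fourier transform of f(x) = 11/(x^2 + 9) 11*pi*exp(-3*Abs(k))/3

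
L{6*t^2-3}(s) 12/s^3-3/s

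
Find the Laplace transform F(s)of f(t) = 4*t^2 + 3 3/s + 8/s^3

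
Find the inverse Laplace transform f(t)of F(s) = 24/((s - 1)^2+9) 8 * exp(t) * sin(3 * t)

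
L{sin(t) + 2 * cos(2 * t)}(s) 1/(s^2 + 1) + 2 * s/(s^2 + 4)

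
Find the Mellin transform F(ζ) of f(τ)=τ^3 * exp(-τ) gamma(ζ + 3) 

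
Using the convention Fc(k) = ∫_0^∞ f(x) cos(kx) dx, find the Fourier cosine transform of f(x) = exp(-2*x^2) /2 sqrt(2)*sqrt(pi)*exp(-k^2/8) /8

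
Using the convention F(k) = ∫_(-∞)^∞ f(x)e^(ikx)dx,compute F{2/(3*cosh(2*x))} pi/(3*cosh(pi*k/4))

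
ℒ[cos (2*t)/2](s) s/ (2*(s^2 + 4))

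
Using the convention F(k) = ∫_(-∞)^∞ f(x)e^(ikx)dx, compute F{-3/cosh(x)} -3 * pi/cosh(pi * k/2)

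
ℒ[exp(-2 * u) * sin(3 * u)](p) 3/((p + 2)^2 + 9)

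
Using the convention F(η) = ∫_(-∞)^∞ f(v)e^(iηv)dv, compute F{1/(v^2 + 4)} pi*exp(-2*Abs(η))/2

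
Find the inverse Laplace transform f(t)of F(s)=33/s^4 11 * t^3/2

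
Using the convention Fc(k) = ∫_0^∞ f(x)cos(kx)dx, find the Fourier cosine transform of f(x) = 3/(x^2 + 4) 3*pi*exp(-2*k)/4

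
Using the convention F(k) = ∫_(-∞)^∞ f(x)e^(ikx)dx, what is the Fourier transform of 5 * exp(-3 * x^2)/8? 5 * sqrt(3) * sqrt(pi) * exp(-k^2/12)/24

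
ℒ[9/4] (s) 9/(4*s)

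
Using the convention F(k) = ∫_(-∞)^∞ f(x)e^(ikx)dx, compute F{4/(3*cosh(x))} 4*pi/(3*cosh(pi*k/2))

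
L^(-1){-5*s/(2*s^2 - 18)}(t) -5*cosh(3*t)/2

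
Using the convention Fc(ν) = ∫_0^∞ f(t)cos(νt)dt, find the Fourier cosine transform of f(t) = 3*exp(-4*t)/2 6/(ν^2 + 16)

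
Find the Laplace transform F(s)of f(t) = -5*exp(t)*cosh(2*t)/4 5*(1 - s)/(4*((s - 1)^2 - 4))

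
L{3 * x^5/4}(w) 90/w^6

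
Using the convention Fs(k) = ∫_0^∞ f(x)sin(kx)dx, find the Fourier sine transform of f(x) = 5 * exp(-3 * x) 5 * k/(k^2 + 9)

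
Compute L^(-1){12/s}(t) 12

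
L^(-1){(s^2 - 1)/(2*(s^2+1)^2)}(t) t*cos(t)/2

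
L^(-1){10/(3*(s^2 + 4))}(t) 5*sin(2*t)/3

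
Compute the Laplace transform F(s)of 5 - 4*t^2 5/s - 8/s^3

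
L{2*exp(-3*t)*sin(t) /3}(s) 2/(3*((s+3) ^2+1) ) 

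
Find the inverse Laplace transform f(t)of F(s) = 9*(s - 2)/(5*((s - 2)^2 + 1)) 9*exp(2*t)*cos(t)/5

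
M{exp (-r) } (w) gamma (w) 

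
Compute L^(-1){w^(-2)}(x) x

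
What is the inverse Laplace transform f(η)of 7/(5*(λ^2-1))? 7*sinh(η)/5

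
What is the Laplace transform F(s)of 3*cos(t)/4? 3*s/(4*(s^2 + 1))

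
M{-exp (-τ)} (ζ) -gamma (ζ)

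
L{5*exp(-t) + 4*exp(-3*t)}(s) 5/(s + 1) + 4/(s + 3)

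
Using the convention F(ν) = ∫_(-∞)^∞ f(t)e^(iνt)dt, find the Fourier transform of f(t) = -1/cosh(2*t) -pi/(2*cosh(pi*ν/4))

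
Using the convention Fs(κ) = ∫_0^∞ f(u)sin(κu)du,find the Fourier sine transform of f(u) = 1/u pi/2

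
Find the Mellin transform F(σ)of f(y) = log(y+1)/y -pi*csc(pi*σ)/(σ - 1)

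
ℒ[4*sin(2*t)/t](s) 4*atan(2/s)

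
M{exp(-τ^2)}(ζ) gamma(ζ/2)/2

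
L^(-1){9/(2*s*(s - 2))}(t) 9*exp(t)*sinh(t)/2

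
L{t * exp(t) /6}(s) 1/(6 * (s - 1) ^2) 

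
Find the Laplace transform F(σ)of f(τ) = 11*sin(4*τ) 44/(σ^2 + 16)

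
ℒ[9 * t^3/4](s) 27/(2 * s^4)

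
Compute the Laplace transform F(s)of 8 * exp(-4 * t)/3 8/(3 * (s + 4))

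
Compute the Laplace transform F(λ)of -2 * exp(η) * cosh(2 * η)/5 2 * (1 - λ)/(5 * ((λ - 1)^2 - 4))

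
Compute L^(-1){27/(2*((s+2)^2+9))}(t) 9*exp(-2*t)*sin(3*t)/2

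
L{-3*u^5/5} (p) -72/p^6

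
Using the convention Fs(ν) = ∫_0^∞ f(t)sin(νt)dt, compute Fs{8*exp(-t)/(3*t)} 8*atan(ν)/3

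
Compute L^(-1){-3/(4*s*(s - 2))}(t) -3*exp(t)*sinh(t)/4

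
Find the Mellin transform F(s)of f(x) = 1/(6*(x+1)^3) pi*(s - 2)*(s - 1)/(12*sin(pi*s))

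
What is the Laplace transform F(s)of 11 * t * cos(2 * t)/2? 11 * (s^2-4)/(2 * (s^2 + 4)^2)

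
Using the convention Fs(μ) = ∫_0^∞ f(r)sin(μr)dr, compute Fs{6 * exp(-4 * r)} 6 * μ/(μ^2 + 16)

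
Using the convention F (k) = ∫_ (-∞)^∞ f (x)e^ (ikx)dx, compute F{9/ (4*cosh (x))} 9*pi/ (4*cosh (pi*k/2))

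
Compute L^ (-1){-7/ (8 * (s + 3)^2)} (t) -7 * t * exp (-3 * t)/8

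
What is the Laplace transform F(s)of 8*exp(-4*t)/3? 8/(3*(s + 4))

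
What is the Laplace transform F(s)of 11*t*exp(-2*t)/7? 11/(7*(s + 2)^2)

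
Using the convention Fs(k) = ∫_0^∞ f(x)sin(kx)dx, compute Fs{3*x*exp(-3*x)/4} 9*k/(2*(k^2+9)^2)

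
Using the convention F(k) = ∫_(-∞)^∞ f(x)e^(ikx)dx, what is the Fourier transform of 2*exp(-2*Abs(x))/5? 8/(5*(k^2 + 4))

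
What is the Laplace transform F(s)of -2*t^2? -4/s^3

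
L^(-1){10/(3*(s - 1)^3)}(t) 5*t^2*exp(t)/3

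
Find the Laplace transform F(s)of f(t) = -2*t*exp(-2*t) -2/(s + 2)^2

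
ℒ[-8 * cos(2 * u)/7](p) -8 * p/(7 * p^2+28)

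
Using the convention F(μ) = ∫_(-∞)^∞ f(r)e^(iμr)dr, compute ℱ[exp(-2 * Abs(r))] 4/(μ^2 + 4)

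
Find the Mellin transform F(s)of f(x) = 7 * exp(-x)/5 7 * gamma(s)/5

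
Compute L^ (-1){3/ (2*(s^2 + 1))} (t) 3*sin (t)/2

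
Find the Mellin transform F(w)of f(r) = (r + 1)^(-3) pi * (w - 2) * (w - 1)/(2 * sin(pi * w))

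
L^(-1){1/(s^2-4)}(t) sinh(2*t)/2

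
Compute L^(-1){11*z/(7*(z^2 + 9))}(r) 11*cos(3*r)/7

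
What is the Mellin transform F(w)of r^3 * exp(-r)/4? gamma(w + 3)/4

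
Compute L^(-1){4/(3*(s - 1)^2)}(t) 4*t*exp(t)/3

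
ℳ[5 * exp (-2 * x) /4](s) 5 * gamma (s) / (4 * 2^s) 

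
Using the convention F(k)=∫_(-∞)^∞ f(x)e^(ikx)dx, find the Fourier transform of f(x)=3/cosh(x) 3*pi/cosh(pi*k/2)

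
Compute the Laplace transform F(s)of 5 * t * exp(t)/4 5/(4 * (s - 1)^2)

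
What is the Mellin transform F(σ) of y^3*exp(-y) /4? gamma(σ + 3) /4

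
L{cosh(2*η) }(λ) λ/(λ^2 - 4) 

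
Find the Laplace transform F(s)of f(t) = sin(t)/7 1/(7 * (s^2 + 1))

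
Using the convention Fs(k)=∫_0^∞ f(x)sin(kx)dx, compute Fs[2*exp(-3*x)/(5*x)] 2*atan(k/3)/5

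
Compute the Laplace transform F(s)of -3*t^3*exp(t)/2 -9/(s - 1)^4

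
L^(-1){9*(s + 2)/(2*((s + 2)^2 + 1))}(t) 9*exp(-2*t)*cos(t)/2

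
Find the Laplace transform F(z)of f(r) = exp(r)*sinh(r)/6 1/(6*z*(z - 2))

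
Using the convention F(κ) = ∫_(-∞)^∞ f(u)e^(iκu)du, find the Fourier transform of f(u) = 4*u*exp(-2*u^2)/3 sqrt(2)*I*sqrt(pi)*κ*exp(-κ^2/8)/6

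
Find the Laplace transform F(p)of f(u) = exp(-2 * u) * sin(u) 1/((p + 2)^2 + 1)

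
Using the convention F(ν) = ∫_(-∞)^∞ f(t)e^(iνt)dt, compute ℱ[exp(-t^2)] sqrt(pi) * exp(-ν^2/4)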